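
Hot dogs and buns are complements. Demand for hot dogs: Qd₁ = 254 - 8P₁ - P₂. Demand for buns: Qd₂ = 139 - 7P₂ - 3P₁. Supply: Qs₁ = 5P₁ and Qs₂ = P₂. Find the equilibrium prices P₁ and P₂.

P₁ = 1893/101, P₂ = 1045/101

Market 1: 254 - 8P₁ - P₂ = 5P₁ → 13P₁ + P₂ = 254.
Market 2: 8P₂ + 3P₁ = 139.
Eliminating P₂: 8×(1) − 1×(2) gives 101P₁ = 1893, so P₁ = 1893/101.
Back-substitute into (2): P₂ = (139 − 3×1893/101) / 8 = 1045/101.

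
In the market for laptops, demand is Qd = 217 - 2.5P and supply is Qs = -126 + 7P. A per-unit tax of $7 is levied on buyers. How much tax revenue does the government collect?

Tax revenue = 15141/19

Pre-tax equilibrium: P* = 686/19, Q* = 2408/19.
Tax on buyers shifts demand to Qd = 217 − 2.5(P + 7) = 199.5 - 2.5P.
199.5 - 2.5P = -126 + 7P gives seller price Ps = 651/19; buyers pay Pb = 651/19 + 7 = 784/19.
New quantity: Q = 217 − 2.5(784/19) = 2163/19.
Revenue = 7 × 2163/19 = 15141/19.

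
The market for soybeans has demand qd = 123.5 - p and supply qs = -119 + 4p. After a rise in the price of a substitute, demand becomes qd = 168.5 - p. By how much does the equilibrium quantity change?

Original equilibrium: p* = 48.5, q* = 75.
New equilibrium: 168.5 - p = -119 + 4p, so 287.5 = 5p and p' = 57.5; q' = 168.5 − 1(57.5) = 111.
Change in quantity: 111 − 75 = 36.

Δq = 36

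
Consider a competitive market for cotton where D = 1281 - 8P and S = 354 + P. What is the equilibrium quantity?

Q* = 457

Set D = S: 1281 - 8P = 354 + P.
927 = 9P, so P* = 103.
Q* = 1281 − 8(103) = 457.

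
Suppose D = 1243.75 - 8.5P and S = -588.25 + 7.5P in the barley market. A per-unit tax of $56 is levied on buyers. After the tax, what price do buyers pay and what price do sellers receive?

Pre-tax equilibrium: P* = 114.5, Q* = 270.5.
Tax on buyers shifts demand to D = 1243.75 − 8.5(P + 56) = 767.75 - 8.5P.
767.75 - 8.5P = -588.25 + 7.5P gives seller price Ps = 84.75; buyers pay Pb = 84.75 + 56 = 140.75.
New quantity: Q = 1243.75 − 8.5(140.75) = 47.375.

Buyers pay $140.75, sellers receive $84.75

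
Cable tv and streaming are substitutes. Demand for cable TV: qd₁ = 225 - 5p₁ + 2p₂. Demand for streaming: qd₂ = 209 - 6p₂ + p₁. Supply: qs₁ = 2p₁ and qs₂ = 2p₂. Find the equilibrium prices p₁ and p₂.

Market 1: 225 - 5p₁ + 2p₂ = 2p₁ → 7p₁ - 2p₂ = 225.
Market 2: 8p₂ - p₁ = 209.
Eliminating p₂: 8×(1) + 2×(2) gives 54p₁ = 2218, so p₁ = 1109/27.
Back-substitute into (2): p₂ = (209 + 1×1109/27) / 8 = 844/27.

p₁ = 1109/27, p₂ = 844/27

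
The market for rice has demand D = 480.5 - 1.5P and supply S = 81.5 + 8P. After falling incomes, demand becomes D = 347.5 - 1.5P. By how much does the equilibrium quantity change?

ΔQ = -112

Original equilibrium: P* = 42, Q* = 417.5.
New equilibrium: 347.5 - 1.5P = 81.5 + 8P, so 266 = 9.5P and P' = 28; Q' = 347.5 − 1.5(28) = 305.5.
Change in quantity: 305.5 − 417.5 = -112.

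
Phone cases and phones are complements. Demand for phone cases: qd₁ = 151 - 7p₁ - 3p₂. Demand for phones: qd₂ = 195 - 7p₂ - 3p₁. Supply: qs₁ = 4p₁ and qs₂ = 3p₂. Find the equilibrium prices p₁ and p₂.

Market 1: 151 - 7p₁ - 3p₂ = 4p₁ → 11p₁ + 3p₂ = 151.
Market 2: 10p₂ + 3p₁ = 195.
Eliminating p₂: 10×(1) − 3×(2) gives 101p₁ = 925, so p₁ = 925/101.
Back-substitute into (2): p₂ = (195 − 3×925/101) / 10 = 1692/101.

p₁ = 925/101, p₂ = 1692/101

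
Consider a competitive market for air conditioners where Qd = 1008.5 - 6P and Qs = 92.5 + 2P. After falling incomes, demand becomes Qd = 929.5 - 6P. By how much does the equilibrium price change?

Original equilibrium: P* = 114.5, Q* = 321.5.
New equilibrium: 929.5 - 6P = 92.5 + 2P, so 837 = 8P and P' = 104.625; Q' = 929.5 − 6(104.625) = 301.75.
Change in price: 104.625 − 114.5 = -9.875.

ΔP = -9.875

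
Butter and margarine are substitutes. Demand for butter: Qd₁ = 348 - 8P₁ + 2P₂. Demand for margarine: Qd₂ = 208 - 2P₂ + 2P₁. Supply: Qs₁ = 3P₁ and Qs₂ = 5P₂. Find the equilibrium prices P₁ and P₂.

P₁ = 2852/73, P₂ = 2984/73

Market 1: 348 - 8P₁ + 2P₂ = 3P₁ → 11P₁ - 2P₂ = 348.
Market 2: 7P₂ - 2P₁ = 208.
Eliminating P₂: 7×(1) + 2×(2) gives 73P₁ = 2852, so P₁ = 2852/73.
Back-substitute into (2): P₂ = (208 + 2×2852/73) / 7 = 2984/73.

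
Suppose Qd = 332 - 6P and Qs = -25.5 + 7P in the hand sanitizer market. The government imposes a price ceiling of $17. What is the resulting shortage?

Shortage = 136.5

Equilibrium price would be P* = 27.5, so the ceiling at 17 binds.
At P = 17: Qd = 332 − 6(17) = 230, Qs = -25.5 + 7(17) = 93.5.
Shortage = 230 − 93.5 = 136.5.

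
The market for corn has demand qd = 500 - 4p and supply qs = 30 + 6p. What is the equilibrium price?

p* = 47

Set qd = qs: 500 - 4p = 30 + 6p.
470 = 10p, so p* = 47.
q* = 500 − 4(47) = 312.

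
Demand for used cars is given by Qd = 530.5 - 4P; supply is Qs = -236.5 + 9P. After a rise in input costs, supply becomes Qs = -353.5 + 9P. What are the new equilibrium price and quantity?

P' = 68, Q' = 258.5

Original equilibrium: P* = 59, Q* = 294.5.
New equilibrium: 530.5 - 4P = -353.5 + 9P, so 884 = 13P and P' = 68; Q' = 530.5 − 4(68) = 258.5.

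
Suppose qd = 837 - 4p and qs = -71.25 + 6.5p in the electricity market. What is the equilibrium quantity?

Set qd = qs: 837 - 4p = -71.25 + 6.5p.
908.25 = 10.5p, so p* = 86.5.
q* = 837 − 4(86.5) = 491.

q* = 491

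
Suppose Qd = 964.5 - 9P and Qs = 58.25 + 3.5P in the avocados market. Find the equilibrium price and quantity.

P* = 72.5, Q* = 312

Set Qd = Qs: 964.5 - 9P = 58.25 + 3.5P.
906.25 = 12.5P, so P* = 72.5.
Q* = 964.5 − 9(72.5) = 312.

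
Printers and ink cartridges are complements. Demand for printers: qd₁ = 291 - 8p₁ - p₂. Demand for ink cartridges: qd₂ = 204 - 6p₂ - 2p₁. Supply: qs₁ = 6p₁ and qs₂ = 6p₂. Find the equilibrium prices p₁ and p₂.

Market 1: 291 - 8p₁ - p₂ = 6p₁ → 14p₁ + p₂ = 291.
Market 2: 12p₂ + 2p₁ = 204.
Eliminating p₂: 12×(1) − 1×(2) gives 166p₁ = 3288, so p₁ = 1644/83.
Back-substitute into (2): p₂ = (204 − 2×1644/83) / 12 = 1137/83.

p₁ = 1644/83, p₂ = 1137/83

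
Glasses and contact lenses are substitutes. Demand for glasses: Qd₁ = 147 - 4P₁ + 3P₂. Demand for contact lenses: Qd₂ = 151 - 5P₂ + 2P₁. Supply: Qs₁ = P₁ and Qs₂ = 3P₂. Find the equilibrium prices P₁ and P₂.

Market 1: 147 - 4P₁ + 3P₂ = P₁ → 5P₁ - 3P₂ = 147.
Market 2: 8P₂ - 2P₁ = 151.
Eliminating P₂: 8×(1) + 3×(2) gives 34P₁ = 1629, so P₁ = 1629/34.
Back-substitute into (2): P₂ = (151 + 2×1629/34) / 8 = 1049/34.

P₁ = 1629/34, P₂ = 1049/34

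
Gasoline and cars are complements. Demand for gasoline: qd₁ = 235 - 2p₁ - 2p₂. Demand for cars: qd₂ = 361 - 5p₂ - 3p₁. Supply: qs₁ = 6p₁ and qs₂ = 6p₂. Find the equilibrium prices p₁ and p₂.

Market 1: 235 - 2p₁ - 2p₂ = 6p₁ → 8p₁ + 2p₂ = 235.
Market 2: 11p₂ + 3p₁ = 361.
Eliminating p₂: 11×(1) − 2×(2) gives 82p₁ = 1863, so p₁ = 1863/82.
Back-substitute into (2): p₂ = (361 − 3×1863/82) / 11 = 2183/82.

p₁ = 1863/82, p₂ = 2183/82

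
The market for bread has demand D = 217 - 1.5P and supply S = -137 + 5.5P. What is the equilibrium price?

Set D = S: 217 - 1.5P = -137 + 5.5P.
354 = 7P, so P* = 354/7.
Q* = 217 − 1.5(354/7) = 988/7.

P* = 354/7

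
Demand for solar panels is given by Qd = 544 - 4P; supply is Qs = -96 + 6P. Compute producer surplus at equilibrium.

Producer surplus = 6912

Equilibrium: 544 - 4P = -96 + 6P gives P* = 64, Q* = 288.
Supply starts at P = 16 (where Qs = 0).
PS = ½(64 − 16)(288) = 6912.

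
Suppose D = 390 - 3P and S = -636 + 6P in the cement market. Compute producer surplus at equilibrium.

Equilibrium: 390 - 3P = -636 + 6P gives P* = 114, Q* = 48.
Supply starts at P = 106 (where S = 0).
PS = ½(114 − 106)(48) = 192.

Producer surplus = 192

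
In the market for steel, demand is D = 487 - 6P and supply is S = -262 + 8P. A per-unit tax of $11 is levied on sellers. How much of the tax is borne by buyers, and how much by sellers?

Pre-tax equilibrium: P* = 53.5, Q* = 166.
Tax on sellers shifts supply to S = -262 + 8(P − 11) = -350 + 8P.
487 - 6P = -350 + 8P gives buyer price Pb = 837/14; sellers receive Ps = 837/14 − 11 = 683/14.
New quantity: Q = 487 − 6(837/14) = 898/7.
Buyer burden = 837/14 − 53.5 = 44/7; seller burden = 53.5 − 683/14 = 33/7.

Buyers bear 44/7, sellers bear 33/7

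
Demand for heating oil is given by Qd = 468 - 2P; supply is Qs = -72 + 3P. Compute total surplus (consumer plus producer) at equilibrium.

Total surplus = 26460

Equilibrium: 468 - 2P = -72 + 3P gives P* = 108, Q* = 252.
Demand choke price: P = 234; supply starts at P = 24.
CS = ½(234 − 108)(252) = 15876; PS = ½(108 − 24)(252) = 10584.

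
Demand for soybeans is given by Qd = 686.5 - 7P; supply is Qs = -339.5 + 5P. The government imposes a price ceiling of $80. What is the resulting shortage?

Shortage = 66

Equilibrium price would be P* = 85.5, so the ceiling at 80 binds.
At P = 80: Qd = 686.5 − 7(80) = 126.5, Qs = -339.5 + 5(80) = 60.5.
Shortage = 126.5 − 60.5 = 66.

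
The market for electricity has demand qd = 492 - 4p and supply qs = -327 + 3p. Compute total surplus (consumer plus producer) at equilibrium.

Total surplus = 168

Equilibrium: 492 - 4p = -327 + 3p gives p* = 117, q* = 24.
Demand choke price: p = 123; supply starts at p = 109.
CS = ½(123 − 117)(24) = 72; PS = ½(117 − 109)(24) = 96.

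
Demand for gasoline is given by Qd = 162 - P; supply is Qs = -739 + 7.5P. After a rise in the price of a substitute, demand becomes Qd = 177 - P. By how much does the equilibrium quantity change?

Original equilibrium: P* = 106, Q* = 56.
New equilibrium: 177 - P = -739 + 7.5P, so 916 = 8.5P and P' = 1832/17; Q' = 177 − 1(1832/17) = 1177/17.
Change in quantity: 1177/17 − 56 = 225/17.

ΔQ = 225/17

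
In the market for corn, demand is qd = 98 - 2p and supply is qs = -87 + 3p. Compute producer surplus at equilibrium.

Producer surplus = 96

Equilibrium: 98 - 2p = -87 + 3p gives p* = 37, q* = 24.
Supply starts at p = 29 (where qs = 0).
PS = ½(37 − 29)(24) = 96.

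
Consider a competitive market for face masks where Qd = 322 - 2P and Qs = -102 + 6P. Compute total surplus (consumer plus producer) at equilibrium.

Total surplus = 15552

Equilibrium: 322 - 2P = -102 + 6P gives P* = 53, Q* = 216.
Demand choke price: P = 161; supply starts at P = 17.
CS = ½(161 − 53)(216) = 11664; PS = ½(53 − 17)(216) = 3888.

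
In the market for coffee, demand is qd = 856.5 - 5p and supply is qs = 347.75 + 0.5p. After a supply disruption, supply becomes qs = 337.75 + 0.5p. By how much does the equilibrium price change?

Original equilibrium: p* = 92.5, q* = 394.
New equilibrium: 856.5 - 5p = 337.75 + 0.5p, so 518.75 = 5.5p and p' = 2075/22; q' = 856.5 − 5(2075/22) = 4234/11.
Change in price: 2075/22 − 92.5 = 20/11.

Δp = 20/11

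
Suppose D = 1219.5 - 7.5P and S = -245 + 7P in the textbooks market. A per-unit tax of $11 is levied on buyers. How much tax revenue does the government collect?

Tax revenue = 134673/29

Pre-tax equilibrium: P* = 101, Q* = 462.
Tax on buyers shifts demand to D = 1219.5 − 7.5(P + 11) = 1137 - 7.5P.
1137 - 7.5P = -245 + 7P gives seller price Ps = 2764/29; buyers pay Pb = 2764/29 + 11 = 3083/29.
New quantity: Q = 1219.5 − 7.5(3083/29) = 12243/29.
Revenue = 11 × 12243/29 = 134673/29.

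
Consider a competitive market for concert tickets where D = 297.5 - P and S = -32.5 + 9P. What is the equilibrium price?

Set D = S: 297.5 - P = -32.5 + 9P.
330 = 10P, so P* = 33.
Q* = 297.5 − 1(33) = 264.5.

P* = 33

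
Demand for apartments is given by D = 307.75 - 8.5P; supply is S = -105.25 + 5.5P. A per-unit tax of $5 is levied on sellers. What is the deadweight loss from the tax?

Pre-tax equilibrium: P* = 29.5, Q* = 57.
Tax on sellers shifts supply to S = -105.25 + 5.5(P − 5) = -132.75 + 5.5P.
307.75 - 8.5P = -132.75 + 5.5P gives buyer price Pb = 881/28; sellers receive Ps = 881/28 − 5 = 741/28.
New quantity: Q = 307.75 − 8.5(881/28) = 2257/56.
DWL = ½ × 5 × (57 − 2257/56) = 4675/112.

Deadweight loss = 4675/112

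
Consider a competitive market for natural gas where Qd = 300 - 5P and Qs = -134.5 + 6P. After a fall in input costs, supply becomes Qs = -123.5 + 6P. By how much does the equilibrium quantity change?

Original equilibrium: P* = 39.5, Q* = 102.5.
New equilibrium: 300 - 5P = -123.5 + 6P, so 423.5 = 11P and P' = 38.5; Q' = 300 − 5(38.5) = 107.5.
Change in quantity: 107.5 − 102.5 = 5.

ΔQ = 5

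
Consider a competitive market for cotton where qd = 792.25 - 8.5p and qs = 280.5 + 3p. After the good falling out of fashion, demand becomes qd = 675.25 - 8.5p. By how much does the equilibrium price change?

Δp = -234/23

Original equilibrium: p* = 44.5, q* = 414.
New equilibrium: 675.25 - 8.5p = 280.5 + 3p, so 394.75 = 11.5p and p' = 1579/46; q' = 675.25 − 8.5(1579/46) = 8820/23.
Change in price: 1579/46 − 44.5 = -234/23.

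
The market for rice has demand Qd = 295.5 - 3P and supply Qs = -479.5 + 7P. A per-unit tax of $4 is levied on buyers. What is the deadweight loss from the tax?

Pre-tax equilibrium: P* = 77.5, Q* = 63.
Tax on buyers shifts demand to Qd = 295.5 − 3(P + 4) = 283.5 - 3P.
283.5 - 3P = -479.5 + 7P gives seller price Ps = 76.3; buyers pay Pb = 76.3 + 4 = 80.3.
New quantity: Q = 295.5 − 3(80.3) = 54.6.
DWL = ½ × 4 × (63 − 54.6) = 16.8.

Deadweight loss = 16.8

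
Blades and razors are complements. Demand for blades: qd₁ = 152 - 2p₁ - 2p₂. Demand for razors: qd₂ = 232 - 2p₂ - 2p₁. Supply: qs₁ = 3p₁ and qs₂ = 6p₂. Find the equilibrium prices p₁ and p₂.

Market 1: 152 - 2p₁ - 2p₂ = 3p₁ → 5p₁ + 2p₂ = 152.
Market 2: 8p₂ + 2p₁ = 232.
Eliminating p₂: 8×(1) − 2×(2) gives 36p₁ = 752, so p₁ = 188/9.
Back-substitute into (2): p₂ = (232 − 2×188/9) / 8 = 214/9.

p₁ = 188/9, p₂ = 214/9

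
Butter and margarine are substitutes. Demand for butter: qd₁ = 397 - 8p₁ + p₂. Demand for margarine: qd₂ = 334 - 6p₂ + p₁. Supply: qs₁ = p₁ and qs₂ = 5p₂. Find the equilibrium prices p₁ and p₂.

p₁ = 4701/98, p₂ = 3403/98

Market 1: 397 - 8p₁ + p₂ = p₁ → 9p₁ - p₂ = 397.
Market 2: 11p₂ - p₁ = 334.
Eliminating p₂: 11×(1) + 1×(2) gives 98p₁ = 4701, so p₁ = 4701/98.
Back-substitute into (2): p₂ = (334 + 1×4701/98) / 11 = 3403/98.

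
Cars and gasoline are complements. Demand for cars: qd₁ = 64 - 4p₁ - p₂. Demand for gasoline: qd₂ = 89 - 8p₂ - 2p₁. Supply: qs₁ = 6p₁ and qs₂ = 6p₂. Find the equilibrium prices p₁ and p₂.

Market 1: 64 - 4p₁ - p₂ = 6p₁ → 10p₁ + p₂ = 64.
Market 2: 14p₂ + 2p₁ = 89.
Eliminating p₂: 14×(1) − 1×(2) gives 138p₁ = 807, so p₁ = 269/46.
Back-substitute into (2): p₂ = (89 − 2×269/46) / 14 = 127/23.

p₁ = 269/46, p₂ = 127/23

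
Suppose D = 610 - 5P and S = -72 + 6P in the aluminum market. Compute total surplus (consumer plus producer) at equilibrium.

Total surplus = 16500

Equilibrium: 610 - 5P = -72 + 6P gives P* = 62, Q* = 300.
Demand choke price: P = 122; supply starts at P = 12.
CS = ½(122 − 62)(300) = 9000; PS = ½(62 − 12)(300) = 7500.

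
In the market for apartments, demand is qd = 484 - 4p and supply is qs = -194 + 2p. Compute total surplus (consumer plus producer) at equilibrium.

Total surplus = 384

Equilibrium: 484 - 4p = -194 + 2p gives p* = 113, q* = 32.
Demand choke price: p = 121; supply starts at p = 97.
CS = ½(121 − 113)(32) = 128; PS = ½(113 − 97)(32) = 256.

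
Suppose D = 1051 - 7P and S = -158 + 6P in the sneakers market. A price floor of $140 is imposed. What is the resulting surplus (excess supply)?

Equilibrium price would be P* = 93, so the floor at 140 binds.
At P = 140: D = 71, S = 682.
Surplus = 682 − 71 = 611.

Surplus = 611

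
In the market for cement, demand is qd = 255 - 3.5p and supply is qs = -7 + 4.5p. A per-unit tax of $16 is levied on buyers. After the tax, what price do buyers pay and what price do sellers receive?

Buyers pay $41.75, sellers receive $25.75

Pre-tax equilibrium: p* = 32.75, q* = 140.375.
Tax on buyers shifts demand to qd = 255 − 3.5(p + 16) = 199 - 3.5p.
199 - 3.5p = -7 + 4.5p gives seller price ps = 25.75; buyers pay pb = 25.75 + 16 = 41.75.
New quantity: q = 255 − 3.5(41.75) = 108.875.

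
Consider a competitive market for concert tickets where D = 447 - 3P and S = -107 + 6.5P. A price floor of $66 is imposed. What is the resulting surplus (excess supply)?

Surplus = 73

Equilibrium price would be P* = 1108/19, so the floor at 66 binds.
At P = 66: D = 249, S = 322.
Surplus = 322 − 249 = 73.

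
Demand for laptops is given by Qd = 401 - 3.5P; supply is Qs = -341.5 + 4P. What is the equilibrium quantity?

Q* = 54.5

Set Qd = Qs: 401 - 3.5P = -341.5 + 4P.
742.5 = 7.5P, so P* = 99.
Q* = 401 − 3.5(99) = 54.5.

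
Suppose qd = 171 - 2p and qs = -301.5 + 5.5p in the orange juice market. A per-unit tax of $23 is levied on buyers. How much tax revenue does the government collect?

Tax revenue = 3887/15

Pre-tax equilibrium: p* = 63, q* = 45.
Tax on buyers shifts demand to qd = 171 − 2(p + 23) = 125 - 2p.
125 - 2p = -301.5 + 5.5p gives seller price ps = 853/15; buyers pay pb = 853/15 + 23 = 1198/15.
New quantity: q = 171 − 2(1198/15) = 169/15.
Revenue = 23 × 169/15 = 3887/15.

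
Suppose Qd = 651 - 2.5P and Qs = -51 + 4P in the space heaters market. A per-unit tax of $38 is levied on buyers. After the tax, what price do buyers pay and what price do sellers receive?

Buyers pay 1708/13, sellers receive 1214/13

Pre-tax equilibrium: P* = 108, Q* = 381.
Tax on buyers shifts demand to Qd = 651 − 2.5(P + 38) = 556 - 2.5P.
556 - 2.5P = -51 + 4P gives seller price Ps = 1214/13; buyers pay Pb = 1214/13 + 38 = 1708/13.
New quantity: Q = 651 − 2.5(1708/13) = 4193/13.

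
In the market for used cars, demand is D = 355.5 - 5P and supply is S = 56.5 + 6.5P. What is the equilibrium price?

P* = 26

Set D = S: 355.5 - 5P = 56.5 + 6.5P.
299 = 11.5P, so P* = 26.
Q* = 355.5 − 5(26) = 225.5.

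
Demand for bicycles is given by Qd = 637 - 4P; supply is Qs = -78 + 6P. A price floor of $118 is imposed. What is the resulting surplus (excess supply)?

Surplus = 465

Equilibrium price would be P* = 71.5, so the floor at 118 binds.
At P = 118: Qd = 165, Qs = 630.
Surplus = 630 − 165 = 465.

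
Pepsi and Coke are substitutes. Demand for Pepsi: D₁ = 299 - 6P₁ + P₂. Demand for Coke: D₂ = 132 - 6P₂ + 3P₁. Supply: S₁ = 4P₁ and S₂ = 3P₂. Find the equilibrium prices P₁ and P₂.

Market 1: 299 - 6P₁ + P₂ = 4P₁ → 10P₁ - P₂ = 299.
Market 2: 9P₂ - 3P₁ = 132.
Eliminating P₂: 9×(1) + 1×(2) gives 87P₁ = 2823, so P₁ = 941/29.
Back-substitute into (2): P₂ = (132 + 3×941/29) / 9 = 739/29.

P₁ = 941/29, P₂ = 739/29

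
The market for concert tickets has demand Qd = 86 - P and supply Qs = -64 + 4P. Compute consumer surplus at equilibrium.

Equilibrium: 86 - P = -64 + 4P gives P* = 30, Q* = 56.
Demand choke price (Qd = 0): P = 86.
CS = ½(86 − 30)(56) = 1568.

Consumer surplus = 1568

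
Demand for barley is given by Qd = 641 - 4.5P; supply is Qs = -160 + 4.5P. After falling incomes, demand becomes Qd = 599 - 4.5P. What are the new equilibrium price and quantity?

P' = 253/3, Q' = 219.5

Original equilibrium: P* = 89, Q* = 240.5.
New equilibrium: 599 - 4.5P = -160 + 4.5P, so 759 = 9P and P' = 253/3; Q' = 599 − 4.5(253/3) = 219.5.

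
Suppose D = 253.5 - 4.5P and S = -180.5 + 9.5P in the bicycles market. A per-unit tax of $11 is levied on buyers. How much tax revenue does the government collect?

Tax revenue = 49533/56

Pre-tax equilibrium: P* = 31, Q* = 114.
Tax on buyers shifts demand to D = 253.5 − 4.5(P + 11) = 204 - 4.5P.
204 - 4.5P = -180.5 + 9.5P gives seller price Ps = 769/28; buyers pay Pb = 769/28 + 11 = 1077/28.
New quantity: Q = 253.5 − 4.5(1077/28) = 4503/56.
Revenue = 11 × 4503/56 = 49533/56.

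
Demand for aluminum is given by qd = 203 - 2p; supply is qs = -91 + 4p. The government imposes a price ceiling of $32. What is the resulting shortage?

Shortage = 102

Equilibrium price would be p* = 49, so the ceiling at 32 binds.
At p = 32: qd = 203 − 2(32) = 139, qs = -91 + 4(32) = 37.
Shortage = 139 − 37 = 102.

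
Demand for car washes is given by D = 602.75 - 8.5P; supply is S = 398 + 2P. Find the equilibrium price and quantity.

P* = 19.5, Q* = 437

Set D = S: 602.75 - 8.5P = 398 + 2P.
204.75 = 10.5P, so P* = 19.5.
Q* = 602.75 − 8.5(19.5) = 437.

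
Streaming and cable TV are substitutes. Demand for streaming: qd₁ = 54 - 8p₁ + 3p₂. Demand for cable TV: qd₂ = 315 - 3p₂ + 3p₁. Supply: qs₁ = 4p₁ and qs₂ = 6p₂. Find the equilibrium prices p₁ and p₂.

p₁ = 159/11, p₂ = 438/11

Market 1: 54 - 8p₁ + 3p₂ = 4p₁ → 12p₁ - 3p₂ = 54.
Market 2: 9p₂ - 3p₁ = 315.
Eliminating p₂: 9×(1) + 3×(2) gives 99p₁ = 1431, so p₁ = 159/11.
Back-substitute into (2): p₂ = (315 + 3×159/11) / 9 = 438/11.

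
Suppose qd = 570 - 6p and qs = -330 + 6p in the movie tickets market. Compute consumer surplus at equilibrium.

Equilibrium: 570 - 6p = -330 + 6p gives p* = 75, q* = 120.
Demand choke price (qd = 0): p = 95.
CS = ½(95 − 75)(120) = 1200.

Consumer surplus = 1200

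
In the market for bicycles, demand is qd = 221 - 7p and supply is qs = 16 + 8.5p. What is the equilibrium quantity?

q* = 3981/31

Set qd = qs: 221 - 7p = 16 + 8.5p.
205 = 15.5p, so p* = 410/31.
q* = 221 − 7(410/31) = 3981/31.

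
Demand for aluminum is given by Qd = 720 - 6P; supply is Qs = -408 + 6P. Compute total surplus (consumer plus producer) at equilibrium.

Equilibrium: 720 - 6P = -408 + 6P gives P* = 94, Q* = 156.
Demand choke price: P = 120; supply starts at P = 68.
CS = ½(120 − 94)(156) = 2028; PS = ½(94 − 68)(156) = 2028.

Total surplus = 4056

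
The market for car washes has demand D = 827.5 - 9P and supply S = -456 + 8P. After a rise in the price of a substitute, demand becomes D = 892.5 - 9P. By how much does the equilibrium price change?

Original equilibrium: P* = 75.5, Q* = 148.
New equilibrium: 892.5 - 9P = -456 + 8P, so 1348.5 = 17P and P' = 2697/34; Q' = 892.5 − 9(2697/34) = 3036/17.
Change in price: 2697/34 − 75.5 = 65/17.

ΔP = 65/17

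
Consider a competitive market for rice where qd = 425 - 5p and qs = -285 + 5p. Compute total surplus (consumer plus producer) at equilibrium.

Equilibrium: 425 - 5p = -285 + 5p gives p* = 71, q* = 70.
Demand choke price: p = 85; supply starts at p = 57.
CS = ½(85 − 71)(70) = 490; PS = ½(71 − 57)(70) = 490.

Total surplus = 980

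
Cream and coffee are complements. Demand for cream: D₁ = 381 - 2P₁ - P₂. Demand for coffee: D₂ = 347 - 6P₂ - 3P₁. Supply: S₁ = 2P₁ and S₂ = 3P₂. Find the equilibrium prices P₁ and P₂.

Market 1: 381 - 2P₁ - P₂ = 2P₁ → 4P₁ + P₂ = 381.
Market 2: 9P₂ + 3P₁ = 347.
Eliminating P₂: 9×(1) − 1×(2) gives 33P₁ = 3082, so P₁ = 3082/33.
Back-substitute into (2): P₂ = (347 − 3×3082/33) / 9 = 245/33.

P₁ = 3082/33, P₂ = 245/33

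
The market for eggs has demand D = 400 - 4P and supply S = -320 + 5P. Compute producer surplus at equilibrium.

Producer surplus = 640

Equilibrium: 400 - 4P = -320 + 5P gives P* = 80, Q* = 80.
Supply starts at P = 64 (where S = 0).
PS = ½(80 − 64)(80) = 640.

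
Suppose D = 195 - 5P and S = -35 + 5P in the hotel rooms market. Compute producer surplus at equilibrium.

Equilibrium: 195 - 5P = -35 + 5P gives P* = 23, Q* = 80.
Supply starts at P = 7 (where S = 0).
PS = ½(23 − 7)(80) = 640.

Producer surplus = 640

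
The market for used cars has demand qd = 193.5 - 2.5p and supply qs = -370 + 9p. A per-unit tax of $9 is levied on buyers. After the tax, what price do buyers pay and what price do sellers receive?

Buyers pay 1289/23, sellers receive 1082/23

Pre-tax equilibrium: p* = 49, q* = 71.
Tax on buyers shifts demand to qd = 193.5 − 2.5(p + 9) = 171 - 2.5p.
171 - 2.5p = -370 + 9p gives seller price ps = 1082/23; buyers pay pb = 1082/23 + 9 = 1289/23.
New quantity: q = 193.5 − 2.5(1289/23) = 1228/23.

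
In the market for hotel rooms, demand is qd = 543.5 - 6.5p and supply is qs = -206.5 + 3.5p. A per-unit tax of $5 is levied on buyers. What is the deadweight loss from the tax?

Deadweight loss = 28.4375

Pre-tax equilibrium: p* = 75, q* = 56.
Tax on buyers shifts demand to qd = 543.5 − 6.5(p + 5) = 511 - 6.5p.
511 - 6.5p = -206.5 + 3.5p gives seller price ps = 71.75; buyers pay pb = 71.75 + 5 = 76.75.
New quantity: q = 543.5 − 6.5(76.75) = 44.625.
DWL = ½ × 5 × (56 − 44.625) = 28.4375.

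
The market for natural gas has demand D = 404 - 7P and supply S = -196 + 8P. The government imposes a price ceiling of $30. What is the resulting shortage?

Shortage = 150

Equilibrium price would be P* = 40, so the ceiling at 30 binds.
At P = 30: D = 404 − 7(30) = 194, S = -196 + 8(30) = 44.
Shortage = 194 − 44 = 150.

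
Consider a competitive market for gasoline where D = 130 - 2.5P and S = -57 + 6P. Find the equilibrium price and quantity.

Set D = S: 130 - 2.5P = -57 + 6P.
187 = 8.5P, so P* = 22.
Q* = 130 − 2.5(22) = 75.

P* = 22, Q* = 75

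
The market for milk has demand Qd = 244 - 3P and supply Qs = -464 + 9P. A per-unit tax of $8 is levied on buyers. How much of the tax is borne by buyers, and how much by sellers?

Buyers bear $6, sellers bear $2

Pre-tax equilibrium: P* = 59, Q* = 67.
Tax on buyers shifts demand to Qd = 244 − 3(P + 8) = 220 - 3P.
220 - 3P = -464 + 9P gives seller price Ps = 57; buyers pay Pb = 57 + 8 = 65.
New quantity: Q = 244 − 3(65) = 49.
Buyer burden = 65 − 59 = 6; seller burden = 59 − 57 = 2.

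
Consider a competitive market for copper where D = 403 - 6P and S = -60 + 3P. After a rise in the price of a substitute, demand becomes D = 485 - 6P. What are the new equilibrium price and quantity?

Original equilibrium: P* = 463/9, Q* = 283/3.
New equilibrium: 485 - 6P = -60 + 3P, so 545 = 9P and P' = 545/9; Q' = 485 − 6(545/9) = 365/3.

P' = 545/9, Q' = 365/3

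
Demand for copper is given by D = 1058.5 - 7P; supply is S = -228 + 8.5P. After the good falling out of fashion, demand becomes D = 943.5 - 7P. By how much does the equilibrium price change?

Original equilibrium: P* = 83, Q* = 477.5.
New equilibrium: 943.5 - 7P = -228 + 8.5P, so 1171.5 = 15.5P and P' = 2343/31; Q' = 943.5 − 7(2343/31) = 25695/62.
Change in price: 2343/31 − 83 = -230/31.

ΔP = -230/31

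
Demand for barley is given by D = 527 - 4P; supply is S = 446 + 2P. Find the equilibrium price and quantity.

P* = 13.5, Q* = 473

Set D = S: 527 - 4P = 446 + 2P.
81 = 6P, so P* = 13.5.
Q* = 527 − 4(13.5) = 473.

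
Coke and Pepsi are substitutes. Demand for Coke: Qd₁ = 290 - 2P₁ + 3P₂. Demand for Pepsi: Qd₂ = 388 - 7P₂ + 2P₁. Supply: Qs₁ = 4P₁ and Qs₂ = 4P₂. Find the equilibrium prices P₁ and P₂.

P₁ = 2177/30, P₂ = 727/15

Market 1: 290 - 2P₁ + 3P₂ = 4P₁ → 6P₁ - 3P₂ = 290.
Market 2: 11P₂ - 2P₁ = 388.
Eliminating P₂: 11×(1) + 3×(2) gives 60P₁ = 4354, so P₁ = 2177/30.
Back-substitute into (2): P₂ = (388 + 2×2177/30) / 11 = 727/15.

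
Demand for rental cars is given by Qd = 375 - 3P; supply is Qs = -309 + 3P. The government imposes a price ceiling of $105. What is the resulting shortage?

Equilibrium price would be P* = 114, so the ceiling at 105 binds.
At P = 105: Qd = 375 − 3(105) = 60, Qs = -309 + 3(105) = 6.
Shortage = 60 − 6 = 54.

Shortage = 54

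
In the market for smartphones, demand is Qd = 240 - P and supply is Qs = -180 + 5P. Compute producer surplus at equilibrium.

Equilibrium: 240 - P = -180 + 5P gives P* = 70, Q* = 170.
Supply starts at P = 36 (where Qs = 0).
PS = ½(70 − 36)(170) = 2890.

Producer surplus = 2890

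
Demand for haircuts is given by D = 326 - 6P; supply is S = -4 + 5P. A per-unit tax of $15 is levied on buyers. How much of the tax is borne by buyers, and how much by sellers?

Pre-tax equilibrium: P* = 30, Q* = 146.
Tax on buyers shifts demand to D = 326 − 6(P + 15) = 236 - 6P.
236 - 6P = -4 + 5P gives seller price Ps = 240/11; buyers pay Pb = 240/11 + 15 = 405/11.
New quantity: Q = 326 − 6(405/11) = 1156/11.
Buyer burden = 405/11 − 30 = 75/11; seller burden = 30 − 240/11 = 90/11.

Buyers bear 75/11, sellers bear 90/11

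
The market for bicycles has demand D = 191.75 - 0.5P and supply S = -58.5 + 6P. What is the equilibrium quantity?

Q* = 172.5

Set D = S: 191.75 - 0.5P = -58.5 + 6P.
250.25 = 6.5P, so P* = 38.5.
Q* = 191.75 − 0.5(38.5) = 172.5.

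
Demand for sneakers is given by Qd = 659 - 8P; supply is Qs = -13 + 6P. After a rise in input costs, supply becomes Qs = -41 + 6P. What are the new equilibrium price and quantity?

Original equilibrium: P* = 48, Q* = 275.
New equilibrium: 659 - 8P = -41 + 6P, so 700 = 14P and P' = 50; Q' = 659 − 8(50) = 259.

P' = 50, Q' = 259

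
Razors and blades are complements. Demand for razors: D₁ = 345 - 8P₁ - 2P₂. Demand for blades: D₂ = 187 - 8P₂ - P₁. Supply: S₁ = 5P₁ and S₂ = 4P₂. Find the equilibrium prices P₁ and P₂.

Market 1: 345 - 8P₁ - 2P₂ = 5P₁ → 13P₁ + 2P₂ = 345.
Market 2: 12P₂ + P₁ = 187.
Eliminating P₂: 12×(1) − 2×(2) gives 154P₁ = 3766, so P₁ = 269/11.
Back-substitute into (2): P₂ = (187 − 1×269/11) / 12 = 149/11.

P₁ = 269/11, P₂ = 149/11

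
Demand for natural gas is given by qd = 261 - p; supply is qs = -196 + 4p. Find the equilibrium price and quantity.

Set qd = qs: 261 - p = -196 + 4p.
457 = 5p, so p* = 91.4.
q* = 261 − 1(91.4) = 169.6.

p* = 91.4, q* = 169.6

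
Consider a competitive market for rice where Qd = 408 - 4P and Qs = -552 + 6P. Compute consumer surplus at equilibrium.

Equilibrium: 408 - 4P = -552 + 6P gives P* = 96, Q* = 24.
Demand choke price (Qd = 0): P = 102.
CS = ½(102 − 96)(24) = 72.

Consumer surplus = 72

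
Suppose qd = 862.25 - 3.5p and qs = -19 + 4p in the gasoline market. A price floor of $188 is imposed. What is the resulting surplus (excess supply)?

Surplus = 528.75

Equilibrium price would be p* = 117.5, so the floor at 188 binds.
At p = 188: qd = 204.25, qs = 733.
Surplus = 733 − 204.25 = 528.75.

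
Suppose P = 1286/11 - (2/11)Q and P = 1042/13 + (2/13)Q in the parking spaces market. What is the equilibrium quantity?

Set the two price expressions equal: 1286/11 - (2/11)Q = 1042/13 + (2/13)Q.
5256/143 = (48/143)Q, so Q* = 109.5.
P* = 1286/11 − (2/11)(109.5) = 97.

Q* = 109.5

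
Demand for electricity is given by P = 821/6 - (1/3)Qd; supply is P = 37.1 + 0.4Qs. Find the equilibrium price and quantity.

Set the two price expressions equal: 821/6 - (1/3)Q = 37.1 + 0.4Q.
1496/15 = (11/15)Q, so Q* = 136.
P* = 821/6 − (1/3)(136) = 91.5.

P* = 91.5, Q* = 136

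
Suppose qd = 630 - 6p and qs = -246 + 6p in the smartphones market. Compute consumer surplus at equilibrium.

Consumer surplus = 3072

Equilibrium: 630 - 6p = -246 + 6p gives p* = 73, q* = 192.
Demand choke price (qd = 0): p = 105.
CS = ½(105 − 73)(192) = 3072.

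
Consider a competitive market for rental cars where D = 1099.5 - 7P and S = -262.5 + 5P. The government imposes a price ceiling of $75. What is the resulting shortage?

Equilibrium price would be P* = 113.5, so the ceiling at 75 binds.
At P = 75: D = 1099.5 − 7(75) = 574.5, S = -262.5 + 5(75) = 112.5.
Shortage = 574.5 − 112.5 = 462.

Shortage = 462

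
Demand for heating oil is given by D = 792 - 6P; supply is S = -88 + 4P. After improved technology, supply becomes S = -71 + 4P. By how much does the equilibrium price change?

ΔP = -1.7

Original equilibrium: P* = 88, Q* = 264.
New equilibrium: 792 - 6P = -71 + 4P, so 863 = 10P and P' = 86.3; Q' = 792 − 6(86.3) = 274.2.
Change in price: 86.3 − 88 = -1.7.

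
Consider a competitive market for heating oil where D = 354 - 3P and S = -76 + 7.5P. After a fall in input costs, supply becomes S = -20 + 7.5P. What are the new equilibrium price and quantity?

P' = 748/21, Q' = 1730/7

Original equilibrium: P* = 860/21, Q* = 1618/7.
New equilibrium: 354 - 3P = -20 + 7.5P, so 374 = 10.5P and P' = 748/21; Q' = 354 − 3(748/21) = 1730/7.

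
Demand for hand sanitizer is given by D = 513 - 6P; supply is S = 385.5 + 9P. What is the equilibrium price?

P* = 8.5

Set D = S: 513 - 6P = 385.5 + 9P.
127.5 = 15P, so P* = 8.5.
Q* = 513 − 6(8.5) = 462.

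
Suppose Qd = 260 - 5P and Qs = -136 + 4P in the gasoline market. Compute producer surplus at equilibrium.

Producer surplus = 200

Equilibrium: 260 - 5P = -136 + 4P gives P* = 44, Q* = 40.
Supply starts at P = 34 (where Qs = 0).
PS = ½(44 − 34)(40) = 200.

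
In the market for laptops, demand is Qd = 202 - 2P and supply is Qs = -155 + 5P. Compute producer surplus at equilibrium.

Producer surplus = 1000

Equilibrium: 202 - 2P = -155 + 5P gives P* = 51, Q* = 100.
Supply starts at P = 31 (where Qs = 0).
PS = ½(51 − 31)(100) = 1000.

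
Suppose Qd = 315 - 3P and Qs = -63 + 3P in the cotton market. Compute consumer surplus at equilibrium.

Consumer surplus = 2646

Equilibrium: 315 - 3P = -63 + 3P gives P* = 63, Q* = 126.
Demand choke price (Qd = 0): P = 105.
CS = ½(105 − 63)(126) = 2646.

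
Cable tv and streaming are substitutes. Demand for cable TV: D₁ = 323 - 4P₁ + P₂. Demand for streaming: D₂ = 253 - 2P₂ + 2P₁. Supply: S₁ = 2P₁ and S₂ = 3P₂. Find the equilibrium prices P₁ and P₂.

Market 1: 323 - 4P₁ + P₂ = 2P₁ → 6P₁ - P₂ = 323.
Market 2: 5P₂ - 2P₁ = 253.
Eliminating P₂: 5×(1) + 1×(2) gives 28P₁ = 1868, so P₁ = 467/7.
Back-substitute into (2): P₂ = (253 + 2×467/7) / 5 = 541/7.

P₁ = 467/7, P₂ = 541/7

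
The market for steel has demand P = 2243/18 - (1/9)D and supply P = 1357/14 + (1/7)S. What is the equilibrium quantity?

Set the two price expressions equal: 2243/18 - (1/9)Q = 1357/14 + (1/7)Q.
1744/63 = (16/63)Q, so Q* = 109.
P* = 2243/18 − (1/9)(109) = 112.5.

Q* = 109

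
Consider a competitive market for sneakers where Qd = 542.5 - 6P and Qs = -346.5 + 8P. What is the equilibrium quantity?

Q* = 161.5

Set Qd = Qs: 542.5 - 6P = -346.5 + 8P.
889 = 14P, so P* = 63.5.
Q* = 542.5 − 6(63.5) = 161.5.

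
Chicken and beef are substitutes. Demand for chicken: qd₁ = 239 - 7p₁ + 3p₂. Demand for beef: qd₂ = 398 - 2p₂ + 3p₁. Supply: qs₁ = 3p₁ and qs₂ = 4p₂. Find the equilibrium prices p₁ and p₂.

p₁ = 876/17, p₂ = 4697/51

Market 1: 239 - 7p₁ + 3p₂ = 3p₁ → 10p₁ - 3p₂ = 239.
Market 2: 6p₂ - 3p₁ = 398.
Eliminating p₂: 6×(1) + 3×(2) gives 51p₁ = 2628, so p₁ = 876/17.
Back-substitute into (2): p₂ = (398 + 3×876/17) / 6 = 4697/51.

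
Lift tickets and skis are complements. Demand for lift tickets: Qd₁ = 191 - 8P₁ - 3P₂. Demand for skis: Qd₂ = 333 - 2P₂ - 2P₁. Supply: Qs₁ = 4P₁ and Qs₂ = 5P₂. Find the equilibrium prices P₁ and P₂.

P₁ = 13/3, P₂ = 139/3

Market 1: 191 - 8P₁ - 3P₂ = 4P₁ → 12P₁ + 3P₂ = 191.
Market 2: 7P₂ + 2P₁ = 333.
Eliminating P₂: 7×(1) − 3×(2) gives 78P₁ = 338, so P₁ = 13/3.
Back-substitute into (2): P₂ = (333 − 2×13/3) / 7 = 139/3.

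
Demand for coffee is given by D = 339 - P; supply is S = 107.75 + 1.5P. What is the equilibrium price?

Set D = S: 339 - P = 107.75 + 1.5P.
231.25 = 2.5P, so P* = 92.5.
Q* = 339 − 1(92.5) = 246.5.

P* = 92.5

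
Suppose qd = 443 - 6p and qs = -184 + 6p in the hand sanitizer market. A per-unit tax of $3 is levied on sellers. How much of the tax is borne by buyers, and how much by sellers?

Pre-tax equilibrium: p* = 52.25, q* = 129.5.
Tax on sellers shifts supply to qs = -184 + 6(p − 3) = -202 + 6p.
443 - 6p = -202 + 6p gives buyer price pb = 53.75; sellers receive ps = 53.75 − 3 = 50.75.
New quantity: q = 443 − 6(53.75) = 120.5.
Buyer burden = 53.75 − 52.25 = 1.5; seller burden = 52.25 − 50.75 = 1.5.

Buyers bear $1.5, sellers bear $1.5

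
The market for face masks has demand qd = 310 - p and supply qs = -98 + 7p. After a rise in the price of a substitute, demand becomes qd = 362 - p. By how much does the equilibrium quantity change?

Δq = 45.5

Original equilibrium: p* = 51, q* = 259.
New equilibrium: 362 - p = -98 + 7p, so 460 = 8p and p' = 57.5; q' = 362 − 1(57.5) = 304.5.
Change in quantity: 304.5 − 259 = 45.5.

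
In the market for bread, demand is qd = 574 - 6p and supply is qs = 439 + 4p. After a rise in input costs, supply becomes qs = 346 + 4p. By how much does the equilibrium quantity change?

Δq = -55.8

Original equilibrium: p* = 13.5, q* = 493.
New equilibrium: 574 - 6p = 346 + 4p, so 228 = 10p and p' = 22.8; q' = 574 − 6(22.8) = 437.2.
Change in quantity: 437.2 − 493 = -55.8.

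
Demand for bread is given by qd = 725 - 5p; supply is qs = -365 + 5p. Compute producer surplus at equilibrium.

Producer surplus = 3240

Equilibrium: 725 - 5p = -365 + 5p gives p* = 109, q* = 180.
Supply starts at p = 73 (where qs = 0).
PS = ½(109 − 73)(180) = 3240.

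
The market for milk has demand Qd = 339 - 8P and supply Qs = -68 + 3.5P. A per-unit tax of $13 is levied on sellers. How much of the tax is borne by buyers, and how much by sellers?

Pre-tax equilibrium: P* = 814/23, Q* = 1285/23.
Tax on sellers shifts supply to Qs = -68 + 3.5(P − 13) = -113.5 + 3.5P.
339 - 8P = -113.5 + 3.5P gives buyer price Pb = 905/23; sellers receive Ps = 905/23 − 13 = 606/23.
New quantity: Q = 339 − 8(905/23) = 557/23.
Buyer burden = 905/23 − 814/23 = 91/23; seller burden = 814/23 − 606/23 = 208/23.

Buyers bear 91/23, sellers bear 208/23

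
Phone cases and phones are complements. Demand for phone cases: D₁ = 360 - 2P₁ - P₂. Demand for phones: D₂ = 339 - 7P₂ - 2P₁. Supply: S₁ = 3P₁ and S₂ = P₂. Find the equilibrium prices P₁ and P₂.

P₁ = 2541/38, P₂ = 975/38

Market 1: 360 - 2P₁ - P₂ = 3P₁ → 5P₁ + P₂ = 360.
Market 2: 8P₂ + 2P₁ = 339.
Eliminating P₂: 8×(1) − 1×(2) gives 38P₁ = 2541, so P₁ = 2541/38.
Back-substitute into (2): P₂ = (339 − 2×2541/38) / 8 = 975/38.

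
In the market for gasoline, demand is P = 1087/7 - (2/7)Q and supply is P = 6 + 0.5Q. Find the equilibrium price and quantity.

P* = 101, Q* = 190

Set the two price expressions equal: 1087/7 - (2/7)Q = 6 + 0.5Q.
1045/7 = (11/14)Q, so Q* = 190.
P* = 1087/7 − (2/7)(190) = 101.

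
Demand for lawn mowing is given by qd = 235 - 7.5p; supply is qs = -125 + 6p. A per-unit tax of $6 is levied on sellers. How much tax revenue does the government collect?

Tax revenue = 90

Pre-tax equilibrium: p* = 80/3, q* = 35.
Tax on sellers shifts supply to qs = -125 + 6(p − 6) = -161 + 6p.
235 - 7.5p = -161 + 6p gives buyer price pb = 88/3; sellers receive ps = 88/3 − 6 = 70/3.
New quantity: q = 235 − 7.5(88/3) = 15.
Revenue = 6 × 15 = 90.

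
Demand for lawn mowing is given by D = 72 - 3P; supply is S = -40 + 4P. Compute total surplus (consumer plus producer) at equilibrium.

Equilibrium: 72 - 3P = -40 + 4P gives P* = 16, Q* = 24.
Demand choke price: P = 24; supply starts at P = 10.
CS = ½(24 − 16)(24) = 96; PS = ½(16 − 10)(24) = 72.

Total surplus = 168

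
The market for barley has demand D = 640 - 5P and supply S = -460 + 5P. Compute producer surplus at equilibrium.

Producer surplus = 810

Equilibrium: 640 - 5P = -460 + 5P gives P* = 110, Q* = 90.
Supply starts at P = 92 (where S = 0).
PS = ½(110 − 92)(90) = 810.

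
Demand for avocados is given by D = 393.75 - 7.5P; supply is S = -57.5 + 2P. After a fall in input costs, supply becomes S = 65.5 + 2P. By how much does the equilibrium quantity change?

Original equilibrium: P* = 47.5, Q* = 37.5.
New equilibrium: 393.75 - 7.5P = 65.5 + 2P, so 328.25 = 9.5P and P' = 1313/38; Q' = 393.75 − 7.5(1313/38) = 5115/38.
Change in quantity: 5115/38 − 37.5 = 1845/19.

ΔQ = 1845/19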